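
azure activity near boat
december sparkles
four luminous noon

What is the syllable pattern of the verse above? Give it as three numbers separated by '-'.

8-5-5

Line 1: azure (2), activity (4), near (1), boat (1) → 8
Line 2: december (3), sparkles (2) → 5
Line 3: four (1), luminous (3), noon (1) → 5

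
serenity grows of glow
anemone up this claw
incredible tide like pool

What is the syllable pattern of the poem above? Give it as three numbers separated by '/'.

7/7/7

Line 1: serenity(4) + grows(1) + of(1) + glow(1) = 7
Line 2: anemone(4) + up(1) + this(1) + claw(1) = 7
Line 3: incredible(4) + tide(1) + like(1) + pool(1) = 7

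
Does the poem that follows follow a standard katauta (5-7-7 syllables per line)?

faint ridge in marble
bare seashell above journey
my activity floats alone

No

Line 1: "faint ridge in marble": 1+1+1+2 = 5 ✓
Line 2: "bare seashell above journey": 1+2+2+2 = 7 ✓
Line 3: "my activity floats alone": 1+4+1+2 = 8 (expected 7)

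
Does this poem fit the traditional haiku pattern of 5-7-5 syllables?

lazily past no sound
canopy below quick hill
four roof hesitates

No

Line 1: "lazily past no sound": 3+1+1+1 = 6 (expected 5)
Line 2: "canopy below quick hill": 3+2+1+1 = 7 ✓
Line 3: "four roof hesitates": 1+1+3 = 5 ✓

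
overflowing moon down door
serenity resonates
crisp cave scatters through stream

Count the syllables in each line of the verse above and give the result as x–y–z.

Line 1: overflowing (4), moon (1), down (1), door (1) → 7
Line 2: serenity (4), resonates (3) → 7
Line 3: crisp (1), cave (1), scatters (2), through (1), stream (1) → 6

7–7–6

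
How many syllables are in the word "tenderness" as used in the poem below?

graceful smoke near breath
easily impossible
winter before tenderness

"tenderness" has 3 syllables.

3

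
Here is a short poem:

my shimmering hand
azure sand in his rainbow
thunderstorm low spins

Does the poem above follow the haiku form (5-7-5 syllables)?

Yes

Line 1: "my shimmering hand": 1+3+1 = 5 ✓
Line 2: "azure sand in his rainbow": 2+1+1+1+2 = 7 ✓
Line 3: "thunderstorm low spins": 3+1+1 = 5 ✓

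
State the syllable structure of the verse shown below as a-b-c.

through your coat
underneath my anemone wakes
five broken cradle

Line 1: through(1) + your(1) + coat(1) = 3
Line 2: underneath(3) + my(1) + anemone(4) + wakes(1) = 9
Line 3: five(1) + broken(2) + cradle(2) = 5

3-9-5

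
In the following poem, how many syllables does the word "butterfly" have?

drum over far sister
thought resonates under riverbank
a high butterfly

3

"butterfly" has 3 syllables.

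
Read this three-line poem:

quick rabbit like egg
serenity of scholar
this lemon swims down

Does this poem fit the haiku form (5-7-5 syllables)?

Yes

Line 1: quick(1) + rabbit(2) + like(1) + egg(1) = 5 ✓
Line 2: serenity(4) + of(1) + scholar(2) = 7 ✓
Line 3: this(1) + lemon(2) + swims(1) + down(1) = 5 ✓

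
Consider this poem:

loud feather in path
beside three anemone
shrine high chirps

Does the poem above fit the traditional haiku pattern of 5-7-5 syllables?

No

Line 1: "loud feather in path": 1+2+1+1 = 5 ✓
Line 2: "beside three anemone": 2+1+4 = 7 ✓
Line 3: "shrine high chirps": 1+1+1 = 3 (expected 5)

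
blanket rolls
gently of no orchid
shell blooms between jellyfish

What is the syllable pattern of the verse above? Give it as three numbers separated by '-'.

Line 1: blanket(2) + rolls(1) = 3
Line 2: gently(2) + of(1) + no(1) + orchid(2) = 6
Line 3: shell(1) + blooms(1) + between(2) + jellyfish(3) = 7

3-6-7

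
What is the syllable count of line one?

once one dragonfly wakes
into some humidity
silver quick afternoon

Line one: once(1) + one(1) + dragonfly(3) + wakes(1) = 6

6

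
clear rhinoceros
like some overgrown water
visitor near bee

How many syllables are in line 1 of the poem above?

Line 1: clear(1) + rhinoceros(4) = 5

5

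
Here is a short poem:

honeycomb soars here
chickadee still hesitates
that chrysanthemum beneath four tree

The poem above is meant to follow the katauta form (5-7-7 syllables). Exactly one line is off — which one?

The third line

Line 1: honeycomb(3) + soars(1) + here(1) = 5 ✓
Line 2: chickadee(3) + still(1) + hesitates(3) = 7 ✓
Line 3: that(1) + chrysanthemum(4) + beneath(2) + four(1) + tree(1) = 9 (expected 7)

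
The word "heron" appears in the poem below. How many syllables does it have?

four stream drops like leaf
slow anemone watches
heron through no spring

2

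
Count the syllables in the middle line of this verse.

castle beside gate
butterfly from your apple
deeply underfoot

The middle line: "butterfly from your apple": 3+1+1+2 = 7

7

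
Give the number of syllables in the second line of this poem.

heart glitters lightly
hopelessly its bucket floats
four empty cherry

The second line: "hopelessly its bucket floats": 3+1+2+1 = 7

7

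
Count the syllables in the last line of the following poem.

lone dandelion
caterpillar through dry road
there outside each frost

The last line: "there outside each frost": 1+2+1+1 = 5

5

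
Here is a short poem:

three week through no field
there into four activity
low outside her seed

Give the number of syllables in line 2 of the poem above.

Line 2: "there into four activity": 1+2+1+4 = 8

8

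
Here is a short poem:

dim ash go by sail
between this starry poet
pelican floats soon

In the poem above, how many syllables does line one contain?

Line one: "dim ash go by sail": 1+1+1+1+1 = 5

5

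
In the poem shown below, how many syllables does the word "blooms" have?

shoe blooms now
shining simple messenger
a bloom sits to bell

1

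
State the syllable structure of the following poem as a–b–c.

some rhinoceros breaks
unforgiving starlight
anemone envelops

6–6–7

Line 1: "some rhinoceros breaks": 1+4+1 = 6
Line 2: "unforgiving starlight": 4+2 = 6
Line 3: "anemone envelops": 4+3 = 7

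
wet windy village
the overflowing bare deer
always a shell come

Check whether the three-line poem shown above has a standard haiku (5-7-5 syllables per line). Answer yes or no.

Line 1: "wet windy village": 1+2+2 = 5 ✓
Line 2: "the overflowing bare deer": 1+4+1+1 = 7 ✓
Line 3: "always a shell come": 2+1+1+1 = 5 ✓

Yes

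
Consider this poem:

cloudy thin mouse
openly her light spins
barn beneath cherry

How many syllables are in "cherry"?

2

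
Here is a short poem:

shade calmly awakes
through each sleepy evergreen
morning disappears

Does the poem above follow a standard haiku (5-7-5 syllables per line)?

Yes

Line 1: shade (1), calmly (2), awakes (2) → 5 ✓
Line 2: through (1), each (1), sleepy (2), evergreen (3) → 7 ✓
Line 3: morning (2), disappears (3) → 5 ✓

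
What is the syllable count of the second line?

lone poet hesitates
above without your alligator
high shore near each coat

The second line: "above without your alligator": 2+2+1+4 = 9

9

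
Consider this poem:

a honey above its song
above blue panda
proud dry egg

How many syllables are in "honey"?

2

"honey" has 2 syllables.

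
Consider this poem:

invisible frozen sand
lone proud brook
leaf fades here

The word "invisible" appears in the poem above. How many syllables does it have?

4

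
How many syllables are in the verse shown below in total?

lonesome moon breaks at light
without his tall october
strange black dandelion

Line 1: lonesome(2) + moon(1) + breaks(1) + at(1) + light(1) = 6
Line 2: without(2) + his(1) + tall(1) + october(3) = 7
Line 3: strange(1) + black(1) + dandelion(4) = 6
Total: 6 + 7 + 6 = 19

19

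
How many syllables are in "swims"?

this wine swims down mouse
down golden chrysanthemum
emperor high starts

1

"swims" has 1 syllable.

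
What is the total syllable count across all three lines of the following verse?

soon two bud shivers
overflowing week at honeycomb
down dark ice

Line 1: "soon two bud shivers": 1+1+1+2 = 5
Line 2: "overflowing week at honeycomb": 4+1+1+3 = 9
Line 3: "down dark ice": 1+1+1 = 3
Total: 5 + 9 + 3 = 17

17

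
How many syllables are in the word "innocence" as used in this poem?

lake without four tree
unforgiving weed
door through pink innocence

3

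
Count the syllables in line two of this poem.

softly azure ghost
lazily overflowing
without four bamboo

Line two: lazily(3) + overflowing(4) = 7

7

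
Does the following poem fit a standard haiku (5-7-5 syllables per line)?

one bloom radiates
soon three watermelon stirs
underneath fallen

Line 1: one(1) + bloom(1) + radiates(3) = 5 ✓
Line 2: soon(1) + three(1) + watermelon(4) + stirs(1) = 7 ✓
Line 3: underneath(3) + fallen(2) = 5 ✓

Yes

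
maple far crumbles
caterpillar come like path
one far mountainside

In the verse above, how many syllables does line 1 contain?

5

Line 1: "maple far crumbles": 2+1+2 = 5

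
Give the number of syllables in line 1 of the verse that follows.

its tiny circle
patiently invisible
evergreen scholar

Line 1: its(1) + tiny(2) + circle(2) = 5

5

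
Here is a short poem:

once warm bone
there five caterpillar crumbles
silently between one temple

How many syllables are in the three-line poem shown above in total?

19

Line 1: "once warm bone": 1+1+1 = 3
Line 2: "there five caterpillar crumbles": 1+1+4+2 = 8
Line 3: "silently between one temple": 3+2+1+2 = 8
Total: 3 + 8 + 8 = 19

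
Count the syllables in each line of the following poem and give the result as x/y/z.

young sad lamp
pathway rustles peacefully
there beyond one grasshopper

Line 1: young(1) + sad(1) + lamp(1) = 3
Line 2: pathway(2) + rustles(2) + peacefully(3) = 7
Line 3: there(1) + beyond(2) + one(1) + grasshopper(3) = 7

3/7/7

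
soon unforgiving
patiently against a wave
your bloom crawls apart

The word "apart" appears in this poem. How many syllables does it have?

2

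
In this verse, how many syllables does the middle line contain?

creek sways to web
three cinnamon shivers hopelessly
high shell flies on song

9

The middle line: "three cinnamon shivers hopelessly": 1+3+2+3 = 9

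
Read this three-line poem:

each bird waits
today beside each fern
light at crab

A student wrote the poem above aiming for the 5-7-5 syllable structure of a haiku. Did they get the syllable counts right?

Line 1: each (1), bird (1), waits (1) → 3 (expected 5)
Line 2: today (2), beside (2), each (1), fern (1) → 6 (expected 7)
Line 3: light (1), at (1), crab (1) → 3 (expected 5)

No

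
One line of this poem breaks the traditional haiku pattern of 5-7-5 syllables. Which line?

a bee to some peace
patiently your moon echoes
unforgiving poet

Line 3

Line 1: a (1), bee (1), to (1), some (1), peace (1) → 5 ✓
Line 2: patiently (3), your (1), moon (1), echoes (2) → 7 ✓
Line 3: unforgiving (4), poet (2) → 6 (expected 5)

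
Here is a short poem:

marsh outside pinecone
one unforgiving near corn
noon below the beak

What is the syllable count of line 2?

7

Line 2: "one unforgiving near corn": 1+4+1+1 = 7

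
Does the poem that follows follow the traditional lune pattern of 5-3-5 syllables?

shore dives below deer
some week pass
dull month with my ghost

Line 1: "shore dives below deer": 1+1+2+1 = 5 ✓
Line 2: "some week pass": 1+1+1 = 3 ✓
Line 3: "dull month with my ghost": 1+1+1+1+1 = 5 ✓

Yes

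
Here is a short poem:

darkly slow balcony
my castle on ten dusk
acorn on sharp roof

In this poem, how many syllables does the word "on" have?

1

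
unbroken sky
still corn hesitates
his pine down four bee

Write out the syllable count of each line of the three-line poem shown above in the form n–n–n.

4–5–5

Line 1: "unbroken sky": 3+1 = 4
Line 2: "still corn hesitates": 1+1+3 = 5
Line 3: "his pine down four bee": 1+1+1+1+1 = 5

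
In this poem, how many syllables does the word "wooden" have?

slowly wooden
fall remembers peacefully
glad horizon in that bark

"wooden" has 2 syllables.

2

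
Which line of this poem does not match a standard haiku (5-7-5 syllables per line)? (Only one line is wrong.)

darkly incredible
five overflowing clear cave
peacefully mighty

Line 1: darkly(2) + incredible(4) = 6 (expected 5)
Line 2: five(1) + overflowing(4) + clear(1) + cave(1) = 7 ✓
Line 3: peacefully(3) + mighty(2) = 5 ✓

The first line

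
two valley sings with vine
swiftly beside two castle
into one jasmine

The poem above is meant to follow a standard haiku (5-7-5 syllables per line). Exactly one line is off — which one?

Line 1: two (1), valley (2), sings (1), with (1), vine (1) → 6 (expected 5)
Line 2: swiftly (2), beside (2), two (1), castle (2) → 7 ✓
Line 3: into (2), one (1), jasmine (2) → 5 ✓

The first line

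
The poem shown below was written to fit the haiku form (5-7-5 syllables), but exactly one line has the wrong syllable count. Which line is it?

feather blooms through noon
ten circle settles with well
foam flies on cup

Line 1: "feather blooms through noon": 2+1+1+1 = 5 ✓
Line 2: "ten circle settles with well": 1+2+2+1+1 = 7 ✓
Line 3: "foam flies on cup": 1+1+1+1 = 4 (expected 5)

The third line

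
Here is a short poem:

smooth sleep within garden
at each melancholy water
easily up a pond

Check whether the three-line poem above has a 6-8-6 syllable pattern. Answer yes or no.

Yes

Line 1: "smooth sleep within garden": 1+1+2+2 = 6 ✓
Line 2: "at each melancholy water": 1+1+4+2 = 8 ✓
Line 3: "easily up a pond": 3+1+1+1 = 6 ✓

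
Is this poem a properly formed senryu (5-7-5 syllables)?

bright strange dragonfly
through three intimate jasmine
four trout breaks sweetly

Line 1: bright (1), strange (1), dragonfly (3) → 5 ✓
Line 2: through (1), three (1), intimate (3), jasmine (2) → 7 ✓
Line 3: four (1), trout (1), breaks (1), sweetly (2) → 5 ✓

Yes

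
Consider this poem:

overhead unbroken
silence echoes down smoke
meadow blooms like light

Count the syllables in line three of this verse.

5

Line three: meadow(2) + blooms(1) + like(1) + light(1) = 5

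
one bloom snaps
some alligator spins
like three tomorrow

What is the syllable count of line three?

5

Line three: like(1) + three(1) + tomorrow(3) = 5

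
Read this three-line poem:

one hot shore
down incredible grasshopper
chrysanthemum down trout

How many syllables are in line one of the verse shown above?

3

Line one: one (1), hot (1), shore (1) → 3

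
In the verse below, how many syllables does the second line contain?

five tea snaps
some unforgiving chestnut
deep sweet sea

The second line: "some unforgiving chestnut": 1+4+2 = 7

7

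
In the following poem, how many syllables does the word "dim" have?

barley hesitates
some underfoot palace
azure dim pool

"dim" has 1 syllable.

1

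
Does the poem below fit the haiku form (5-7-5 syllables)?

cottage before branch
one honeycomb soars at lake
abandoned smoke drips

Line 1: cottage (2), before (2), branch (1) → 5 ✓
Line 2: one (1), honeycomb (3), soars (1), at (1), lake (1) → 7 ✓
Line 3: abandoned (3), smoke (1), drips (1) → 5 ✓

Yes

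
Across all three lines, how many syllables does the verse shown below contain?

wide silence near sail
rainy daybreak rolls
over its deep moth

15

Line 1: wide (1), silence (2), near (1), sail (1) → 5
Line 2: rainy (2), daybreak (2), rolls (1) → 5
Line 3: over (2), its (1), deep (1), moth (1) → 5
Total: 5 + 5 + 5 = 15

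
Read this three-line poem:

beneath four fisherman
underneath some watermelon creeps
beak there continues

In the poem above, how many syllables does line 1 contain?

6

Line 1: "beneath four fisherman": 2+1+3 = 6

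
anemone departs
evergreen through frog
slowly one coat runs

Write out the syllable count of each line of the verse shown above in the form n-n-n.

6-5-5

Line 1: "anemone departs": 4+2 = 6
Line 2: "evergreen through frog": 3+1+1 = 5
Line 3: "slowly one coat runs": 2+1+1+1 = 5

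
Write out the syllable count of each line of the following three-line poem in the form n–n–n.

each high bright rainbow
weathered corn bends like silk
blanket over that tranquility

Line 1: each (1), high (1), bright (1), rainbow (2) → 5
Line 2: weathered (2), corn (1), bends (1), like (1), silk (1) → 6
Line 3: blanket (2), over (2), that (1), tranquility (4) → 9

5–6–9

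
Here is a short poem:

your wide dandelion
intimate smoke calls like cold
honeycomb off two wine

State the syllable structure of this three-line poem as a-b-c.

6-7-6

Line 1: your(1) + wide(1) + dandelion(4) = 6
Line 2: intimate(3) + smoke(1) + calls(1) + like(1) + cold(1) = 7
Line 3: honeycomb(3) + off(1) + two(1) + wine(1) = 6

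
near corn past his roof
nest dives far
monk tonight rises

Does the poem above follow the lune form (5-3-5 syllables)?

Yes

Line 1: near (1), corn (1), past (1), his (1), roof (1) → 5 ✓
Line 2: nest (1), dives (1), far (1) → 3 ✓
Line 3: monk (1), tonight (2), rises (2) → 5 ✓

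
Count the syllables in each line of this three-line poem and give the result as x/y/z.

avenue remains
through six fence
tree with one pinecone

Line 1: avenue(3) + remains(2) = 5
Line 2: through(1) + six(1) + fence(1) = 3
Line 3: tree(1) + with(1) + one(1) + pinecone(2) = 5

5/3/5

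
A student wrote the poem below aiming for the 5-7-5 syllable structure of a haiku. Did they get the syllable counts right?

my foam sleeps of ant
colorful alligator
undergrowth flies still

Yes

Line 1: "my foam sleeps of ant": 1+1+1+1+1 = 5 ✓
Line 2: "colorful alligator": 3+4 = 7 ✓
Line 3: "undergrowth flies still": 3+1+1 = 5 ✓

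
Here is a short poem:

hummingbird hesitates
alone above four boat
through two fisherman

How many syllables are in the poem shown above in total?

17

Line 1: hummingbird(3) + hesitates(3) = 6
Line 2: alone(2) + above(2) + four(1) + boat(1) = 6
Line 3: through(1) + two(1) + fisherman(3) = 5
Total: 6 + 6 + 5 = 17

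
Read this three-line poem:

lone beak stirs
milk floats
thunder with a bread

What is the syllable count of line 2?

2

Line 2: milk (1), floats (1) → 2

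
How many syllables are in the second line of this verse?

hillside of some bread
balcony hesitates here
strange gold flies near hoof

The second line: balcony(3) + hesitates(3) + here(1) = 7

7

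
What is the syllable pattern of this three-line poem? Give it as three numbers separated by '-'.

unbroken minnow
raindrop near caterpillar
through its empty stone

5-7-5

Line 1: "unbroken minnow": 3+2 = 5
Line 2: "raindrop near caterpillar": 2+1+4 = 7
Line 3: "through its empty stone": 1+1+2+1 = 5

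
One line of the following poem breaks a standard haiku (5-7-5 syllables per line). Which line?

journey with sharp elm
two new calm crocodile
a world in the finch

Line 2

Line 1: "journey with sharp elm": 2+1+1+1 = 5 ✓
Line 2: "two new calm crocodile": 1+1+1+3 = 6 (expected 7)
Line 3: "a world in the finch": 1+1+1+1+1 = 5 ✓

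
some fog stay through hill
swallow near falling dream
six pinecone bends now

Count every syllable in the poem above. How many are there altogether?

16

Line 1: "some fog stay through hill": 1+1+1+1+1 = 5
Line 2: "swallow near falling dream": 2+1+2+1 = 6
Line 3: "six pinecone bends now": 1+2+1+1 = 5
Total: 5 + 6 + 5 = 16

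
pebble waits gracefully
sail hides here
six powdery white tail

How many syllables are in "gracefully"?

"gracefully" has 3 syllables.

3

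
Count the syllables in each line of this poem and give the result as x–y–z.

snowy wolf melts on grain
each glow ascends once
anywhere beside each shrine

Line 1: snowy (2), wolf (1), melts (1), on (1), grain (1) → 6
Line 2: each (1), glow (1), ascends (2), once (1) → 5
Line 3: anywhere (3), beside (2), each (1), shrine (1) → 7

6–5–7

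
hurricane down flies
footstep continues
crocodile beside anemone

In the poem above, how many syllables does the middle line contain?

5

The middle line: footstep(2) + continues(3) = 5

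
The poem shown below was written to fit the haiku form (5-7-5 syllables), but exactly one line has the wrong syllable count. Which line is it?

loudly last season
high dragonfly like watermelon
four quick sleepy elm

Line 1: loudly (2), last (1), season (2) → 5 ✓
Line 2: high (1), dragonfly (3), like (1), watermelon (4) → 9 (expected 7)
Line 3: four (1), quick (1), sleepy (2), elm (1) → 5 ✓

The second line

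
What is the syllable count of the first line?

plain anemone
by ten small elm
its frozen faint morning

The first line: plain (1), anemone (4) → 5

5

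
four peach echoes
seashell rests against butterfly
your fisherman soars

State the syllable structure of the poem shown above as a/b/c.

Line 1: four (1), peach (1), echoes (2) → 4
Line 2: seashell (2), rests (1), against (2), butterfly (3) → 8
Line 3: your (1), fisherman (3), soars (1) → 5

4/8/5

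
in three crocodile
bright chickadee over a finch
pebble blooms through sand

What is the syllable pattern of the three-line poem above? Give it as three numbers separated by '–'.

Line 1: in(1) + three(1) + crocodile(3) = 5
Line 2: bright(1) + chickadee(3) + over(2) + a(1) + finch(1) = 8
Line 3: pebble(2) + blooms(1) + through(1) + sand(1) = 5

5–8–5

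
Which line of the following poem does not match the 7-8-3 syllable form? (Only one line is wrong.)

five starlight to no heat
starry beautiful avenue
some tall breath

Line 1

Line 1: "five starlight to no heat": 1+2+1+1+1 = 6 (expected 7)
Line 2: "starry beautiful avenue": 2+3+3 = 8 ✓
Line 3: "some tall breath": 1+1+1 = 3 ✓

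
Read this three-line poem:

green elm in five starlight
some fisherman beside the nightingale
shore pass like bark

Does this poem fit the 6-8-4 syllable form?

No

Line 1: "green elm in five starlight": 1+1+1+1+2 = 6 ✓
Line 2: "some fisherman beside the nightingale": 1+3+2+1+3 = 10 (expected 8)
Line 3: "shore pass like bark": 1+1+1+1 = 4 ✓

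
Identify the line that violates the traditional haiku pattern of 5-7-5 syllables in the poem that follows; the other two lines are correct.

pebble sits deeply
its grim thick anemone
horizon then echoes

Line 1: "pebble sits deeply": 2+1+2 = 5 ✓
Line 2: "its grim thick anemone": 1+1+1+4 = 7 ✓
Line 3: "horizon then echoes": 3+1+2 = 6 (expected 5)

Line 3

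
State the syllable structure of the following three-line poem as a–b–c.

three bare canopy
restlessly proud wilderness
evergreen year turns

5–7–5

Line 1: "three bare canopy": 1+1+3 = 5
Line 2: "restlessly proud wilderness": 3+1+3 = 7
Line 3: "evergreen year turns": 3+1+1 = 5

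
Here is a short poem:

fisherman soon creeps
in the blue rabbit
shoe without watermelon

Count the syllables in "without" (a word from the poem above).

2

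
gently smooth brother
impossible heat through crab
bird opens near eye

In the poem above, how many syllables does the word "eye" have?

"eye" has 1 syllable.

1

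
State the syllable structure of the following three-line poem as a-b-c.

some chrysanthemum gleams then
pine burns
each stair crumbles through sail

Line 1: some(1) + chrysanthemum(4) + gleams(1) + then(1) = 7
Line 2: pine(1) + burns(1) = 2
Line 3: each(1) + stair(1) + crumbles(2) + through(1) + sail(1) = 6

7-2-6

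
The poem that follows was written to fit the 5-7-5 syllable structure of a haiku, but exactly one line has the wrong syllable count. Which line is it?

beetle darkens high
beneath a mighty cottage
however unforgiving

The third line

Line 1: beetle (2), darkens (2), high (1) → 5 ✓
Line 2: beneath (2), a (1), mighty (2), cottage (2) → 7 ✓
Line 3: however (3), unforgiving (4) → 7 (expected 5)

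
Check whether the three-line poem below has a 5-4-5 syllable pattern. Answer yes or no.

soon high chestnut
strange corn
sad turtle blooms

Line 1: soon (1), high (1), chestnut (2) → 4 (expected 5)
Line 2: strange (1), corn (1) → 2 (expected 4)
Line 3: sad (1), turtle (2), blooms (1) → 4 (expected 5)

No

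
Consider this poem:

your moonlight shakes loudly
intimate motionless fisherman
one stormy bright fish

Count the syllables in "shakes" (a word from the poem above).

1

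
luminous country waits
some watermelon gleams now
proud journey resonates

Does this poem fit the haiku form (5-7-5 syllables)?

Line 1: "luminous country waits": 3+2+1 = 6 (expected 5)
Line 2: "some watermelon gleams now": 1+4+1+1 = 7 ✓
Line 3: "proud journey resonates": 1+2+3 = 6 (expected 5)

No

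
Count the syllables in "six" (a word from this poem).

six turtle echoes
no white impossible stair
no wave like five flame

1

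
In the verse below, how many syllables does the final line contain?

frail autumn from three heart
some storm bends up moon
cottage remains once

5

The final line: cottage (2), remains (2), once (1) → 5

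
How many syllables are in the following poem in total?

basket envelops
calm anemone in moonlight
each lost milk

Line 1: basket(2) + envelops(3) = 5
Line 2: calm(1) + anemone(4) + in(1) + moonlight(2) = 8
Line 3: each(1) + lost(1) + milk(1) = 3
Total: 5 + 8 + 3 = 16

16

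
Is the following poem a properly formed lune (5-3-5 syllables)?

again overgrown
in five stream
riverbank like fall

Yes

Line 1: again (2), overgrown (3) → 5 ✓
Line 2: in (1), five (1), stream (1) → 3 ✓
Line 3: riverbank (3), like (1), fall (1) → 5 ✓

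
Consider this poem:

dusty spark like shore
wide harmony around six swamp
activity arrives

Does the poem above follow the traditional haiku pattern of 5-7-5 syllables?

No

Line 1: dusty(2) + spark(1) + like(1) + shore(1) = 5 ✓
Line 2: wide(1) + harmony(3) + around(2) + six(1) + swamp(1) = 8 (expected 7)
Line 3: activity(4) + arrives(2) = 6 (expected 5)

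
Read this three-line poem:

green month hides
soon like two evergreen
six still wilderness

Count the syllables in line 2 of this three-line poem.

6

Line 2: soon (1), like (1), two (1), evergreen (3) → 6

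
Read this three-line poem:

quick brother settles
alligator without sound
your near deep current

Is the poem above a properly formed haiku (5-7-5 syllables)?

Yes

Line 1: quick(1) + brother(2) + settles(2) = 5 ✓
Line 2: alligator(4) + without(2) + sound(1) = 7 ✓
Line 3: your(1) + near(1) + deep(1) + current(2) = 5 ✓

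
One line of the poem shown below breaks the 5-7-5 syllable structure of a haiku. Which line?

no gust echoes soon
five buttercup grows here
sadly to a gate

The second line

Line 1: no (1), gust (1), echoes (2), soon (1) → 5 ✓
Line 2: five (1), buttercup (3), grows (1), here (1) → 6 (expected 7)
Line 3: sadly (2), to (1), a (1), gate (1) → 5 ✓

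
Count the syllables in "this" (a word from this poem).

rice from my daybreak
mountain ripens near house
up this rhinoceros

1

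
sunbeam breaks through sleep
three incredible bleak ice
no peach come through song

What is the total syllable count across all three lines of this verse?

17

Line 1: sunbeam(2) + breaks(1) + through(1) + sleep(1) = 5
Line 2: three(1) + incredible(4) + bleak(1) + ice(1) = 7
Line 3: no(1) + peach(1) + come(1) + through(1) + song(1) = 5
Total: 5 + 7 + 5 = 17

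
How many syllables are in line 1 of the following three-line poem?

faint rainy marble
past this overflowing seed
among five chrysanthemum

5

Line 1: "faint rainy marble": 1+2+2 = 5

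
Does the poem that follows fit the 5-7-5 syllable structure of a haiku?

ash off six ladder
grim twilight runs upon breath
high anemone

Yes

Line 1: "ash off six ladder": 1+1+1+2 = 5 ✓
Line 2: "grim twilight runs upon breath": 1+2+1+2+1 = 7 ✓
Line 3: "high anemone": 1+4 = 5 ✓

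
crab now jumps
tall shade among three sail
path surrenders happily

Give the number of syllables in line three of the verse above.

Line three: "path surrenders happily": 1+3+3 = 7

7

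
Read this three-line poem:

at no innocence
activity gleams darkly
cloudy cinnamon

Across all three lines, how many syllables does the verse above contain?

17

Line 1: at (1), no (1), innocence (3) → 5
Line 2: activity (4), gleams (1), darkly (2) → 7
Line 3: cloudy (2), cinnamon (3) → 5
Total: 5 + 7 + 5 = 17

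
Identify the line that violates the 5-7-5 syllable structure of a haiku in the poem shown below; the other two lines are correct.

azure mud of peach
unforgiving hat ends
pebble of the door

Line 1: azure(2) + mud(1) + of(1) + peach(1) = 5 ✓
Line 2: unforgiving(4) + hat(1) + ends(1) = 6 (expected 7)
Line 3: pebble(2) + of(1) + the(1) + door(1) = 5 ✓

The second line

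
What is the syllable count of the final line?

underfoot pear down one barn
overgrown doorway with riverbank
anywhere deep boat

The final line: "anywhere deep boat": 3+1+1 = 5

5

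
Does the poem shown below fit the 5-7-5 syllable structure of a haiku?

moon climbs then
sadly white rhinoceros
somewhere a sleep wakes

Line 1: "moon climbs then": 1+1+1 = 3 (expected 5)
Line 2: "sadly white rhinoceros": 2+1+4 = 7 ✓
Line 3: "somewhere a sleep wakes": 2+1+1+1 = 5 ✓

No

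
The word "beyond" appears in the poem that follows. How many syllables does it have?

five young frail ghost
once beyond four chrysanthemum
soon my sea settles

"beyond" has 2 syllables.

2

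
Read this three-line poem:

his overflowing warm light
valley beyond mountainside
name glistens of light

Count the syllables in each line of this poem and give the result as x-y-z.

Line 1: his (1), overflowing (4), warm (1), light (1) → 7
Line 2: valley (2), beyond (2), mountainside (3) → 7
Line 3: name (1), glistens (2), of (1), light (1) → 5

7-7-5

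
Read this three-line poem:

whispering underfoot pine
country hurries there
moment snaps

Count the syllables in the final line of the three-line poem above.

The final line: moment(2) + snaps(1) = 3

3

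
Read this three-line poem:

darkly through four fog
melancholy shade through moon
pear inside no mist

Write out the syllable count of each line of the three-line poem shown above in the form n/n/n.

5/7/5

Line 1: darkly(2) + through(1) + four(1) + fog(1) = 5
Line 2: melancholy(4) + shade(1) + through(1) + moon(1) = 7
Line 3: pear(1) + inside(2) + no(1) + mist(1) = 5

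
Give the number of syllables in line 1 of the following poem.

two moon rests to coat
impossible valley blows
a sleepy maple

Line 1: two (1), moon (1), rests (1), to (1), coat (1) → 5

5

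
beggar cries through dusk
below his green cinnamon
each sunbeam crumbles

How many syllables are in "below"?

2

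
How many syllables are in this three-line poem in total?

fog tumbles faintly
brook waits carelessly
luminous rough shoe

15

Line 1: fog(1) + tumbles(2) + faintly(2) = 5
Line 2: brook(1) + waits(1) + carelessly(3) = 5
Line 3: luminous(3) + rough(1) + shoe(1) = 5
Total: 5 + 5 + 5 = 15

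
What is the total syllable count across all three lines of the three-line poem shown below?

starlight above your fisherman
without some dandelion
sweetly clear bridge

19

Line 1: starlight (2), above (2), your (1), fisherman (3) → 8
Line 2: without (2), some (1), dandelion (4) → 7
Line 3: sweetly (2), clear (1), bridge (1) → 4
Total: 8 + 7 + 4 = 19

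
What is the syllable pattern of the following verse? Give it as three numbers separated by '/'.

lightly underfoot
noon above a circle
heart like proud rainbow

Line 1: lightly(2) + underfoot(3) = 5
Line 2: noon(1) + above(2) + a(1) + circle(2) = 6
Line 3: heart(1) + like(1) + proud(1) + rainbow(2) = 5

5/6/5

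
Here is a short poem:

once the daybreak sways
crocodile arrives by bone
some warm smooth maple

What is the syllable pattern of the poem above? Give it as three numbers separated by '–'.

Line 1: once(1) + the(1) + daybreak(2) + sways(1) = 5
Line 2: crocodile(3) + arrives(2) + by(1) + bone(1) = 7
Line 3: some(1) + warm(1) + smooth(1) + maple(2) = 5

5–7–5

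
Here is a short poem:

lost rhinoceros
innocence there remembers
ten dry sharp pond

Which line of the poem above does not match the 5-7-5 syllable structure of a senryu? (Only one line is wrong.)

Line 3

Line 1: "lost rhinoceros": 1+4 = 5 ✓
Line 2: "innocence there remembers": 3+1+3 = 7 ✓
Line 3: "ten dry sharp pond": 1+1+1+1 = 4 (expected 5)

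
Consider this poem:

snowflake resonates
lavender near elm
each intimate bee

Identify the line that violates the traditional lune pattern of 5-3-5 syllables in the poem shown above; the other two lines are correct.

Line 1: snowflake (2), resonates (3) → 5 ✓
Line 2: lavender (3), near (1), elm (1) → 5 (expected 3)
Line 3: each (1), intimate (3), bee (1) → 5 ✓

The second line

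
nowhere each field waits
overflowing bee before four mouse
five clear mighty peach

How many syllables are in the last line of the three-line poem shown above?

5

The last line: five (1), clear (1), mighty (2), peach (1) → 5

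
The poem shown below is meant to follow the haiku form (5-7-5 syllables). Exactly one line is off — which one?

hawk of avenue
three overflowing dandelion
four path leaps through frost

Line 2

Line 1: "hawk of avenue": 1+1+3 = 5 ✓
Line 2: "three overflowing dandelion": 1+4+4 = 9 (expected 7)
Line 3: "four path leaps through frost": 1+1+1+1+1 = 5 ✓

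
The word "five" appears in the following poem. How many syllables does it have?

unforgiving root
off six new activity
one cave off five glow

1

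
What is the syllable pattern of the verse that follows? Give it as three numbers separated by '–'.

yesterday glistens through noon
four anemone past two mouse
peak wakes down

Line 1: "yesterday glistens through noon": 3+2+1+1 = 7
Line 2: "four anemone past two mouse": 1+4+1+1+1 = 8
Line 3: "peak wakes down": 1+1+1 = 3

7–8–3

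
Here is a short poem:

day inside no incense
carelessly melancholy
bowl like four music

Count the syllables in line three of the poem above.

Line three: bowl(1) + like(1) + four(1) + music(2) = 5

5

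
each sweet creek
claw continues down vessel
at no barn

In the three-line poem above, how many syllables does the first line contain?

3

The first line: each (1), sweet (1), creek (1) → 3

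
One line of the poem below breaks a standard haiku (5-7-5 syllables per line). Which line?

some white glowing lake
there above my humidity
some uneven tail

The second line

Line 1: some (1), white (1), glowing (2), lake (1) → 5 ✓
Line 2: there (1), above (2), my (1), humidity (4) → 8 (expected 7)
Line 3: some (1), uneven (3), tail (1) → 5 ✓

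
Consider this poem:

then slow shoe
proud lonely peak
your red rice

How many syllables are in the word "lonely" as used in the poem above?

2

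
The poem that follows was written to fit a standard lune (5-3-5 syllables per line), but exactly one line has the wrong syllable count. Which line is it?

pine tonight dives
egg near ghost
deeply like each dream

Line 1

Line 1: pine (1), tonight (2), dives (1) → 4 (expected 5)
Line 2: egg (1), near (1), ghost (1) → 3 ✓
Line 3: deeply (2), like (1), each (1), dream (1) → 5 ✓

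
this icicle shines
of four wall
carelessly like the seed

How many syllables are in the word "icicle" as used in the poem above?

3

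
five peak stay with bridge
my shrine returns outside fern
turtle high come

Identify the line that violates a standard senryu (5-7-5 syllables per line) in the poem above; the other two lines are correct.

Line 1: five (1), peak (1), stay (1), with (1), bridge (1) → 5 ✓
Line 2: my (1), shrine (1), returns (2), outside (2), fern (1) → 7 ✓
Line 3: turtle (2), high (1), come (1) → 4 (expected 5)

The third line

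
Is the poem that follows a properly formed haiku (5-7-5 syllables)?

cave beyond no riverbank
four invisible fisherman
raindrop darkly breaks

Line 1: "cave beyond no riverbank": 1+2+1+3 = 7 (expected 5)
Line 2: "four invisible fisherman": 1+4+3 = 8 (expected 7)
Line 3: "raindrop darkly breaks": 2+2+1 = 5 ✓

No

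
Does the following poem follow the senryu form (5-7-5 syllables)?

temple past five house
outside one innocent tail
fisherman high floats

Line 1: temple (2), past (1), five (1), house (1) → 5 ✓
Line 2: outside (2), one (1), innocent (3), tail (1) → 7 ✓
Line 3: fisherman (3), high (1), floats (1) → 5 ✓

Yes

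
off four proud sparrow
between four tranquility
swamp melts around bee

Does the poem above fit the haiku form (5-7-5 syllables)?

Line 1: off(1) + four(1) + proud(1) + sparrow(2) = 5 ✓
Line 2: between(2) + four(1) + tranquility(4) = 7 ✓
Line 3: swamp(1) + melts(1) + around(2) + bee(1) = 5 ✓

Yes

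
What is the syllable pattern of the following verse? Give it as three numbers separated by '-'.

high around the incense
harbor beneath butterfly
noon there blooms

6-7-3

Line 1: high (1), around (2), the (1), incense (2) → 6
Line 2: harbor (2), beneath (2), butterfly (3) → 7
Line 3: noon (1), there (1), blooms (1) → 3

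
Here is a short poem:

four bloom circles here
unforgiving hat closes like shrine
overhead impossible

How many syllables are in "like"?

"like" has 1 syllable.

1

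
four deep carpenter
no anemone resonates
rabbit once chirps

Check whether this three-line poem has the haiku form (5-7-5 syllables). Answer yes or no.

Line 1: four (1), deep (1), carpenter (3) → 5 ✓
Line 2: no (1), anemone (4), resonates (3) → 8 (expected 7)
Line 3: rabbit (2), once (1), chirps (1) → 4 (expected 5)

No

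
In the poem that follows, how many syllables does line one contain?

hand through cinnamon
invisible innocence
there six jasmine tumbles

Line one: "hand through cinnamon": 1+1+3 = 5

5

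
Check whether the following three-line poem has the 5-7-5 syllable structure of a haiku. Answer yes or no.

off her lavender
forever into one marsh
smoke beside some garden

Line 1: "off her lavender": 1+1+3 = 5 ✓
Line 2: "forever into one marsh": 3+2+1+1 = 7 ✓
Line 3: "smoke beside some garden": 1+2+1+2 = 6 (expected 5)

No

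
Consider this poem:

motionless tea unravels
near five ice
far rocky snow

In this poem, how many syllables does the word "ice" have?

1

"ice" has 1 syllable.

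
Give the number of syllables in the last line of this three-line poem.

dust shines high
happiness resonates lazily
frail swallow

3

The last line: frail (1), swallow (2) → 3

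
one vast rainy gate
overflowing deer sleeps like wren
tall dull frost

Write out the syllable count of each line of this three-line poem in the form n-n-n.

5-8-3

Line 1: "one vast rainy gate": 1+1+2+1 = 5
Line 2: "overflowing deer sleeps like wren": 4+1+1+1+1 = 8
Line 3: "tall dull frost": 1+1+1 = 3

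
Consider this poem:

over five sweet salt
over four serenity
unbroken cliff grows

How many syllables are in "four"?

1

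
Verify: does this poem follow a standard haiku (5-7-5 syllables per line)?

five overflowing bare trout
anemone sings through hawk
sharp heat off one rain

No

Line 1: "five overflowing bare trout": 1+4+1+1 = 7 (expected 5)
Line 2: "anemone sings through hawk": 4+1+1+1 = 7 ✓
Line 3: "sharp heat off one rain": 1+1+1+1+1 = 5 ✓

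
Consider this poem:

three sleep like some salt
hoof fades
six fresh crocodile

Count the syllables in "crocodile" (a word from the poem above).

3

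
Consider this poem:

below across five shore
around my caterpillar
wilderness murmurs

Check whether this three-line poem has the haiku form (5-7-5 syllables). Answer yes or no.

Line 1: below (2), across (2), five (1), shore (1) → 6 (expected 5)
Line 2: around (2), my (1), caterpillar (4) → 7 ✓
Line 3: wilderness (3), murmurs (2) → 5 ✓

No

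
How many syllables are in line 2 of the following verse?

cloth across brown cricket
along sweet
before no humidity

3

Line 2: along (2), sweet (1) → 3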